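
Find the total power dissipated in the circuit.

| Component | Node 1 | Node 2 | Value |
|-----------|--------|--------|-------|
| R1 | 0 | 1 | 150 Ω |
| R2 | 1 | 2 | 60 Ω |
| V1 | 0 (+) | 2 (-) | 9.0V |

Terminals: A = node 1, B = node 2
Nodal analysis, taking node 2 as the 0 V reference.
Source V1 fixes V_0 = 9 V.
KCL at each unknown node (sum of currents leaving = 0; resistances in Ω):
  Node 1: (V_1 - 9)/150 + (V_1 - 0)/60 = 0
Collecting terms: 0.02333 × V_1 = 0.06  =>  V_1 = 2.571 V
Power in each resistor, P = (ΔV)²/R:
  P_R1 = (9 - 2.571)²/150 = 0.2755 W
  P_R2 = (2.571 - 0)²/60 = 0.1102 W
P_total = P_R1 + P_R2 = 0.3857 W

Final answer: 0.3857 W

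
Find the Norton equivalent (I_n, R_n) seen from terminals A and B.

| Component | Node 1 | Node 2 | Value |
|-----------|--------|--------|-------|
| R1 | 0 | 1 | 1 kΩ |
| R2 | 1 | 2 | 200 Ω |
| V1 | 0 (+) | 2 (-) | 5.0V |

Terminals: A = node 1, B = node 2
Find the Thévenin equivalent first; then I_n = V_th/R_th and R_n = R_th.
Step 1 — V_th is the open-circuit voltage V_A - V_B (nothing connected across the terminals).
Nodal analysis, taking node 2 as the 0 V reference.
Source V1 fixes V_0 = 5 V.
KCL at each unknown node (sum of currents leaving = 0; resistances in Ω):
  Node 1: (V_1 - 5)/1000 + (V_1 - 0)/200 = 0
Collecting terms: 0.006 × V_1 = 0.005  =>  V_1 = 0.8333 V
V_th = V_1 - V_2 = 0.8333 - 0 = 0.8333 V
Step 2 — R_th: zero the source — replace V1 by a short circuit (node 2 merges into node 0) — and find the resistance seen between A (node 1) and B (node 0).
Reduce the network between node 1 (A) and node 0 (B) by series/parallel combination:
  Rp1 = R1 ‖ R2 (parallel, both between nodes 0 and 1) = 1/(1/1000 + 1/200) = 166.7 Ω
R_th = 166.7 Ω
I_n = V_th/R_th = 0.8333/166.7 = 0.005 A, and R_n = R_th = 166.7 Ω

Final answer: I_n = 0.005 A, R_n = 166.7 Ω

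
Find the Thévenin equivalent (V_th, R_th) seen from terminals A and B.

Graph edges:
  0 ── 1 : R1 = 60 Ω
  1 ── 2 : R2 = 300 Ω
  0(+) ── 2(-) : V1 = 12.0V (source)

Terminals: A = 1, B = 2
Step 1 — V_th is the open-circuit voltage V_A - V_B (nothing connected across the terminals).
Nodal analysis, taking node 2 as the 0 V reference.
Source V1 fixes V_0 = 12 V.
KCL at each unknown node (sum of currents leaving = 0; resistances in Ω):
  Node 1: (V_1 - 12)/60 + (V_1 - 0)/300 = 0
Collecting terms: 0.02 × V_1 = 0.2  =>  V_1 = 10 V
V_th = V_1 - V_2 = 10 - 0 = 10 V
Step 2 — R_th: zero the source — replace V1 by a short circuit (node 2 merges into node 0) — and find the resistance seen between A (node 1) and B (node 0).
Reduce the network between node 1 (A) and node 0 (B) by series/parallel combination:
  Rp1 = R1 ‖ R2 (parallel, both between nodes 0 and 1) = 1/(1/60 + 1/300) = 50 Ω
R_th = 50 Ω

Final answer: V_th = 10 V, R_th = 50 Ω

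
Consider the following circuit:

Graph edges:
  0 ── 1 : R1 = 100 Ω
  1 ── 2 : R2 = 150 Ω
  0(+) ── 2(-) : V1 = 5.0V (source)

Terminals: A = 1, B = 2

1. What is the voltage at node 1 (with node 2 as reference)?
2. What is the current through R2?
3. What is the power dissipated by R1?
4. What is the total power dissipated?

Nodal analysis, taking node 2 as the 0 V reference.
Source V1 fixes V_0 = 5 V.
KCL at each unknown node (sum of currents leaving = 0; resistances in Ω):
  Node 1: (V_1 - 5)/100 + (V_1 - 0)/150 = 0
Collecting terms: 0.01667 × V_1 = 0.05  =>  V_1 = 3 V
Part 1:
  Read off the nodal solution: V_1 = 3 V
Part 2:
  I_R2 = (V_1 - V_2)/R2 = (3 - 0)/150 = 0.02 A
  Magnitude: I_R2 = 0.02 A
Part 3:
  I_R1 = (V_0 - V_1)/R1 = (5 - 3)/100 = 0.02 A
  P_R1 = I_R1² × R1 = (0.02)² × 100 = 0.04 W
Part 4:
  Power in each resistor, P = (ΔV)²/R:
    P_R1 = (5 - 3)²/100 = 0.04 W
    P_R2 = (3 - 0)²/150 = 0.06 W
  P_total = P_R1 + P_R2 = 0.1 W

Final answers:
1. V_1 = 3 V
2. I_R2 = 0.02 A
3. P_R1 = 0.04 W
4. P_total = 0.1 W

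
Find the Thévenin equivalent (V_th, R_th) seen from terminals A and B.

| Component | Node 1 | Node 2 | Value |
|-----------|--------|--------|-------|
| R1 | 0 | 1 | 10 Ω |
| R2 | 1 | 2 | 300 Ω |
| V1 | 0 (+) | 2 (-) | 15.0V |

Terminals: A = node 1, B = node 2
Step 1 — V_th is the open-circuit voltage V_A - V_B (nothing connected across the terminals).
Nodal analysis, taking node 2 as the 0 V reference.
Source V1 fixes V_0 = 15 V.
KCL at each unknown node (sum of currents leaving = 0; resistances in Ω):
  Node 1: (V_1 - 15)/10 + (V_1 - 0)/300 = 0
Collecting terms: 0.1033 × V_1 = 1.5  =>  V_1 = 14.52 V
V_th = V_1 - V_2 = 14.52 - 0 = 14.52 V
Step 2 — R_th: zero the source — replace V1 by a short circuit (node 2 merges into node 0) — and find the resistance seen between A (node 1) and B (node 0).
Reduce the network between node 1 (A) and node 0 (B) by series/parallel combination:
  Rp1 = R1 ‖ R2 (parallel, both between nodes 0 and 1) = 1/(1/10 + 1/300) = 9.677 Ω
R_th = 9.677 Ω

Final answer: V_th = 14.52 V, R_th = 9.677 Ω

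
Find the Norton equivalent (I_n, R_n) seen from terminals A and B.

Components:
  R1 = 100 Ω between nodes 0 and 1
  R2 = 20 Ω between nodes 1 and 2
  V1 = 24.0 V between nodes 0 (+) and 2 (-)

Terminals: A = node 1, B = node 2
Find the Thévenin equivalent first; then I_n = V_th/R_th and R_n = R_th.
Step 1 — V_th is the open-circuit voltage V_A - V_B (nothing connected across the terminals).
Nodal analysis, taking node 2 as the 0 V reference.
Source V1 fixes V_0 = 24 V.
KCL at each unknown node (sum of currents leaving = 0; resistances in Ω):
  Node 1: (V_1 - 24)/100 + (V_1 - 0)/20 = 0
Collecting terms: 0.06 × V_1 = 0.24  =>  V_1 = 4 V
V_th = V_1 - V_2 = 4 - 0 = 4 V
Step 2 — R_th: zero the source — replace V1 by a short circuit (node 2 merges into node 0) — and find the resistance seen between A (node 1) and B (node 0).
Reduce the network between node 1 (A) and node 0 (B) by series/parallel combination:
  Rp1 = R1 ‖ R2 (parallel, both between nodes 0 and 1) = 1/(1/100 + 1/20) = 16.67 Ω
R_th = 16.67 Ω
I_n = V_th/R_th = 4/16.67 = 0.24 A, and R_n = R_th = 16.67 Ω

Final answer: I_n = 0.24 A, R_n = 16.67 Ω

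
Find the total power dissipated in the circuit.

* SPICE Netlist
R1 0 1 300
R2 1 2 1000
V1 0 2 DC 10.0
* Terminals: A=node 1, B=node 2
Nodal analysis, taking node 2 as the 0 V reference.
Source V1 fixes V_0 = 10 V.
KCL at each unknown node (sum of currents leaving = 0; resistances in Ω):
  Node 1: (V_1 - 10)/300 + (V_1 - 0)/1000 = 0
Collecting terms: 0.004333 × V_1 = 0.03333  =>  V_1 = 7.692 V
Power in each resistor, P = (ΔV)²/R:
  P_R1 = (10 - 7.692)²/300 = 0.01775 W
  P_R2 = (7.692 - 0)²/1000 = 0.05917 W
P_total = P_R1 + P_R2 = 0.07692 W

Final answer: 0.07692 W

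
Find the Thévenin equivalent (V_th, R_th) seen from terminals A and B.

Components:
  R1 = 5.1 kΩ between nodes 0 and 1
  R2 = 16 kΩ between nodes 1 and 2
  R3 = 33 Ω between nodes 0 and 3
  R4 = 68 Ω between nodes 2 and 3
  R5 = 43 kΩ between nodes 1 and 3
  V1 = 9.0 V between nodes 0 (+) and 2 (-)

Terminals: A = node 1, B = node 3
Step 1 — V_th is the open-circuit voltage V_A - V_B (nothing connected across the terminals).
Nodal analysis, taking node 2 as the 0 V reference.
Source V1 fixes V_0 = 9 V.
KCL at each unknown node (sum of currents leaving = 0; resistances in Ω):
  Node 1: (V_1 - 9)/5100 + (V_1 - 0)/16000 + (V_1 - V_3)/43000 = 0
  Node 3: (V_3 - 9)/33 + (V_3 - 0)/68 + (V_3 - V_1)/43000 = 0
Collecting terms (coefficients in siemens):
  0.0002818·V_1 - 0.00002326·V_3 = 0.001765
  0.04503·V_3 - 0.00002326·V_1 = 0.2727
Determinant D = (0.0002818)(0.04503) - (-0.00002326)(-0.00002326) = 0.00001269
V_1 = [(0.001765)(0.04503) - (-0.00002326)(0.2727)]/D = 6.762 V
V_3 = [(0.0002818)(0.2727) - (0.001765)(-0.00002326)]/D = 6.06 V
V_th = V_1 - V_3 = 6.762 - 6.06 = 0.7018 V
Step 2 — R_th: zero the source — replace V1 by a short circuit (node 2 merges into node 0) — and find the resistance seen between A (node 1) and B (node 3).
Reduce the network between node 1 (A) and node 3 (B) by series/parallel combination:
  Rp1 = R1 ‖ R2 (parallel, both between nodes 0 and 1) = 1/(1/5100 + 1/16000) = 3867 Ω
  Rp2 = R3 ‖ R4 (parallel, both between nodes 0 and 3) = 1/(1/33 + 1/68) = 22.22 Ω
  Rs1 = Rp1 + Rp2 (series, joined only at node 0) = 3867 + 22.22 = 3890 Ω
  Rp3 = R5 ‖ Rs1 (parallel, both between nodes 1 and 3) = 1/(1/43000 + 1/3890) = 3567 Ω
R_th = 3.567 kΩ

Final answer: V_th = 0.7018 V, R_th = 3.567 kΩ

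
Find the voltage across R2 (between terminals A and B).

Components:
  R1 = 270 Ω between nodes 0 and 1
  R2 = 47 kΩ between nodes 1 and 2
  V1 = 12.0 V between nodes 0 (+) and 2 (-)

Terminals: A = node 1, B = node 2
R1 and R2 are in series across V1 (node 0 → node 1 → node 2), and the output A–B is taken across R2, so this is a voltage divider.
Series current: I = V1/(R1 + R2) = 12/(270 + 47000) = 12/47270 = 0.0002539 A
V_R2 = I × R2 = V1 × R2/(R1 + R2) = 12 × 47000/47270 = 11.93 V

Final answer: 11.93 V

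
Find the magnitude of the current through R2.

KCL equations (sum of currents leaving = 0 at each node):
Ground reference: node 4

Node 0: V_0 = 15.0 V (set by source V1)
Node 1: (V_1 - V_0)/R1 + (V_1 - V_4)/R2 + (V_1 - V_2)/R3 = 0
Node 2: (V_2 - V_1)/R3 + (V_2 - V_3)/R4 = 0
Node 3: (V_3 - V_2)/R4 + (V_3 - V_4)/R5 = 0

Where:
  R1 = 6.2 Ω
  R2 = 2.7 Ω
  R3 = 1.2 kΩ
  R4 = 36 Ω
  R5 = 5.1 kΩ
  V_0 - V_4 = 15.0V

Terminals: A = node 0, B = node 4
Nodal analysis, taking node 4 as the 0 V reference.
Source V1 fixes V_0 = 15 V.
KCL at each unknown node (sum of currents leaving = 0; resistances in Ω):
  Node 1: (V_1 - 15)/6.2 + (V_1 - 0)/2.7 + (V_1 - V_2)/1200 = 0
  Node 2: (V_2 - V_1)/1200 + (V_2 - V_3)/36 = 0
  Node 3: (V_3 - V_2)/36 + (V_3 - 0)/5100 = 0
Collecting terms (coefficients in siemens):
  0.5325·V_1 - 0.0008333·V_2 = 2.419
  0.02861·V_2 - 0.0008333·V_1 - 0.02778·V_3 = 0
  0.02797·V_3 - 0.02778·V_2 = 0
Solving these 3 simultaneous equations (Gaussian elimination) gives:
  V_1 = 4.549 V, V_2 = 3.688 V, V_3 = 3.662 V
I_R2 = (V_1 - V_4)/R2 = (4.549 - 0)/2.7 = 1.685 A
|I_R2| = 1.685 A

Final answer: |I_R2| = 1.685 A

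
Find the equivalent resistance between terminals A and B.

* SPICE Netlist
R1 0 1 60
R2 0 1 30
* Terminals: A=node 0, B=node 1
Reduce the network between node 0 (A) and node 1 (B) by series/parallel combination:
  Rp1 = R1 ‖ R2 (parallel, both between nodes 0 and 1) = 1/(1/60 + 1/30) = 20 Ω
R_eq = 20 Ω

Final answer: 20 Ω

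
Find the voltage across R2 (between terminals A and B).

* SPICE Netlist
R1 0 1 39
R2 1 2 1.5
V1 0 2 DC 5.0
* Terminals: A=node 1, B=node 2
R1 and R2 are in series across V1 (node 0 → node 1 → node 2), and the output A–B is taken across R2, so this is a voltage divider.
Series current: I = V1/(R1 + R2) = 5/(39 + 1.5) = 5/40.5 = 0.1235 A
V_R2 = I × R2 = V1 × R2/(R1 + R2) = 5 × 1.5/40.5 = 0.1852 V

Final answer: 0.1852 V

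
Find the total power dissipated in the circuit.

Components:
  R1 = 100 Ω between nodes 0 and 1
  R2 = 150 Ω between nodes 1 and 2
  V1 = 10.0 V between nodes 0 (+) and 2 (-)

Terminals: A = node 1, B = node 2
Nodal analysis, taking node 2 as the 0 V reference.
Source V1 fixes V_0 = 10 V.
KCL at each unknown node (sum of currents leaving = 0; resistances in Ω):
  Node 1: (V_1 - 10)/100 + (V_1 - 0)/150 = 0
Collecting terms: 0.01667 × V_1 = 0.1  =>  V_1 = 6 V
Power in each resistor, P = (ΔV)²/R:
  P_R1 = (10 - 6)²/100 = 0.16 W
  P_R2 = (6 - 0)²/150 = 0.24 W
P_total = P_R1 + P_R2 = 0.4 W

Final answer: 0.4 W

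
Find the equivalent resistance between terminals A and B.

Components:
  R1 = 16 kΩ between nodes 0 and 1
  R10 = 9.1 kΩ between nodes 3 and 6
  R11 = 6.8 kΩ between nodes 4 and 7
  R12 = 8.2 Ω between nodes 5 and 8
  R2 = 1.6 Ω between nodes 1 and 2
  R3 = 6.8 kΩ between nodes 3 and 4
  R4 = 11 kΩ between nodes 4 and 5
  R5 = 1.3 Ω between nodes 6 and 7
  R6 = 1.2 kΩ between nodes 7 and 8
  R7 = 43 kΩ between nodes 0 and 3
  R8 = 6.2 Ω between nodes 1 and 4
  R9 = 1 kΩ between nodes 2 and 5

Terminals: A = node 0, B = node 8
The network is not a plain series/parallel combination. Inject a 1 A test current into terminal A (node 0) and return it from terminal B (node 8); then R_eq = V_A / (1 A).
Nodal analysis, taking node 8 as the 0 V reference.
Current source I_test pushes 1 A into node 0 and draws it out of node 8.
KCL at each unknown node (sum of currents leaving = 0; resistances in Ω):
  Node 0: (V_0 - V_1)/16000 + (V_0 - V_3)/43000 - 1 = 0
  Node 1: (V_1 - V_0)/16000 + (V_1 - V_2)/1.6 + (V_1 - V_4)/6.2 = 0
  Node 2: (V_2 - V_1)/1.6 + (V_2 - V_5)/1000 = 0
  Node 3: (V_3 - V_0)/43000 + (V_3 - V_4)/6800 + (V_3 - V_6)/9100 = 0
  Node 4: (V_4 - V_1)/6.2 + (V_4 - V_3)/6800 + (V_4 - V_5)/11000 + (V_4 - V_7)/6800 = 0
  Node 5: (V_5 - V_2)/1000 + (V_5 - V_4)/11000 + (V_5 - 0)/8.2 = 0
  Node 6: (V_6 - V_3)/9100 + (V_6 - V_7)/1.3 = 0
  Node 7: (V_7 - V_4)/6800 + (V_7 - V_6)/1.3 + (V_7 - 0)/1200 = 0
Collecting terms (coefficients in siemens):
  0.00008576·V_0 - 0.0000625·V_1 - 0.00002326·V_3 = 1
  0.7864·V_1 - 0.0000625·V_0 - 0.625·V_2 - 0.1613·V_4 = 0
  0.626·V_2 - 0.625·V_1 - 0.001·V_5 = 0
  0.0002802·V_3 - 0.00002326·V_0 - 0.0001471·V_4 - 0.0001099·V_6 = 0
  0.1617·V_4 - 0.1613·V_1 - 0.0001471·V_3 - 0.00009091·V_5 - 0.0001471·V_7 = 0
  0.123·V_5 - 0.001·V_2 - 0.00009091·V_4 = 0
  0.7693·V_6 - 0.0001099·V_3 - 0.7692·V_7 = 0
  0.7702·V_7 - 0.0001471·V_4 - 0.7692·V_6 = 0
Solving these 8 simultaneous equations (Gaussian elimination) gives:
  V_0 = 12610 V, V_1 = 731.2 V, V_2 = 730 V, V_3 = 1529 V
  V_4 = 731 V, V_5 = 6.473 V, V_6 = 252.9 V, V_7 = 252.7 V
R_eq = V_0 / 1 A = 12610 Ω = 12.61 kΩ

Final answer: 12.61 kΩ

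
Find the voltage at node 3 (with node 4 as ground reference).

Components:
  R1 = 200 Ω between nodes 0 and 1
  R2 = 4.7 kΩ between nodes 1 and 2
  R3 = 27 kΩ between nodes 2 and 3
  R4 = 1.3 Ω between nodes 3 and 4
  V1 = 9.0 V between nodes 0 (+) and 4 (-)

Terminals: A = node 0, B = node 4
Nodal analysis, taking node 4 as the 0 V reference.
Source V1 fixes V_0 = 9 V.
KCL at each unknown node (sum of currents leaving = 0; resistances in Ω):
  Node 1: (V_1 - 9)/200 + (V_1 - V_2)/4700 = 0
  Node 2: (V_2 - V_1)/4700 + (V_2 - V_3)/27000 = 0
  Node 3: (V_3 - V_2)/27000 + (V_3 - 0)/1.3 = 0
Collecting terms (coefficients in siemens):
  0.005213·V_1 - 0.0002128·V_2 = 0.045
  0.0002498·V_2 - 0.0002128·V_1 - 0.00003704·V_3 = 0
  0.7693·V_3 - 0.00003704·V_2 = 0
Solving these 3 simultaneous equations (Gaussian elimination) gives:
  V_1 = 8.944 V, V_2 = 7.618 V, V_3 = 0.0003668 V
The requested potential is V_3 = 0.0003668 V.

Final answer: V_3 = 0.0003668 V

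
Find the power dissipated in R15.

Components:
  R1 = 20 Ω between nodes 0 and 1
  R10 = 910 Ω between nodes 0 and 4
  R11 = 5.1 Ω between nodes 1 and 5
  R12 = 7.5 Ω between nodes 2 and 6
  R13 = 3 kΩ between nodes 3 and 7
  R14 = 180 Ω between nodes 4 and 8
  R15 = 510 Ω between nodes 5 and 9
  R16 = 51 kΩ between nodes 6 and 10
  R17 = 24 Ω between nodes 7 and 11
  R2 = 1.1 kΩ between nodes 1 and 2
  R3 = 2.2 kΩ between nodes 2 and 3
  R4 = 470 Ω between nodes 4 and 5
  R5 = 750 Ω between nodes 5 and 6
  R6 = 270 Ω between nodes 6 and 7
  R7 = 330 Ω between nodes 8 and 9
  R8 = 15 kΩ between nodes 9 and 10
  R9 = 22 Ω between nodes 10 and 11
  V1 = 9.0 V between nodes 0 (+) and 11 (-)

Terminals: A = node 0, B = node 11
Nodal analysis, taking node 11 as the 0 V reference.
Source V1 fixes V_0 = 9 V.
KCL at each unknown node (sum of currents leaving = 0; resistances in Ω):
  Node 1: (V_1 - 9)/20 + (V_1 - V_2)/1100 + (V_1 - V_5)/5.1 = 0
  Node 2: (V_2 - V_1)/1100 + (V_2 - V_3)/2200 + (V_2 - V_6)/7.5 = 0
  Node 3: (V_3 - V_2)/2200 + (V_3 - V_7)/3000 = 0
  Node 4: (V_4 - V_5)/470 + (V_4 - 9)/910 + (V_4 - V_8)/180 = 0
  Node 5: (V_5 - V_4)/470 + (V_5 - V_6)/750 + (V_5 - V_1)/5.1 + (V_5 - V_9)/510 = 0
  Node 6: (V_6 - V_5)/750 + (V_6 - V_7)/270 + (V_6 - V_2)/7.5 + (V_6 - V_10)/51000 = 0
  Node 7: (V_7 - V_6)/270 + (V_7 - V_3)/3000 + (V_7 - 0)/24 = 0
  Node 8: (V_8 - V_9)/330 + (V_8 - V_4)/180 = 0
  Node 9: (V_9 - V_8)/330 + (V_9 - V_10)/15000 + (V_9 - V_5)/510 = 0
  Node 10: (V_10 - V_9)/15000 + (V_10 - 0)/22 + (V_10 - V_6)/51000 = 0
Collecting terms (coefficients in siemens):
  0.247·V_1 - 0.0009091·V_2 - 0.1961·V_5 = 0.45
  0.1347·V_2 - 0.0009091·V_1 - 0.0004545·V_3 - 0.1333·V_6 = 0
  0.0007879·V_3 - 0.0004545·V_2 - 0.0003333·V_7 = 0
  0.008782·V_4 - 0.002128·V_5 - 0.005556·V_8 = 0.00989
  0.2015·V_5 - 0.1961·V_1 - 0.002128·V_4 - 0.001333·V_6 - 0.001961·V_9 = 0
  0.1384·V_6 - 0.1333·V_2 - 0.001333·V_5 - 0.003704·V_7 - 0.00001961·V_10 = 0
  0.0457·V_7 - 0.0003333·V_3 - 0.003704·V_6 = 0
  0.008586·V_8 - 0.005556·V_4 - 0.00303·V_9 = 0
  0.005058·V_9 - 0.001961·V_5 - 0.00303·V_8 - 0.00006667·V_10 = 0
  0.04554·V_10 - 0.00001961·V_6 - 0.00006667·V_9 = 0
Solving these 10 simultaneous equations (Gaussian elimination) gives:
  V_1 = 8.754 V, V_2 = 3.388 V, V_3 = 2.076 V, V_4 = 8.723 V
  V_5 = 8.716 V, V_6 = 3.356 V, V_7 = 0.2871 V, V_8 = 8.67 V
  V_9 = 8.574 V, V_10 = 0.014 V
I_R15 = (V_5 - V_9)/R15 = (8.716 - 8.574)/510 = 0.0002792 A
P_R15 = I_R15² × R15 = (0.0002792)² × 510 = 0.00003975 W

Final answer: 3.975e-05 W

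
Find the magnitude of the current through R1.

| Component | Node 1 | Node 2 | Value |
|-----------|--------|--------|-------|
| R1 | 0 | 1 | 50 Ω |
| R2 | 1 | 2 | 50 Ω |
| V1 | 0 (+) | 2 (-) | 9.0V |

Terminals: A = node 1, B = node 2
Nodal analysis, taking node 2 as the 0 V reference.
Source V1 fixes V_0 = 9 V.
KCL at each unknown node (sum of currents leaving = 0; resistances in Ω):
  Node 1: (V_1 - 9)/50 + (V_1 - 0)/50 = 0
Collecting terms: 0.04 × V_1 = 0.18  =>  V_1 = 4.5 V
I_R1 = (V_0 - V_1)/R1 = (9 - 4.5)/50 = 0.09 A
|I_R1| = 0.09 A

Final answer: |I_R1| = 0.09 A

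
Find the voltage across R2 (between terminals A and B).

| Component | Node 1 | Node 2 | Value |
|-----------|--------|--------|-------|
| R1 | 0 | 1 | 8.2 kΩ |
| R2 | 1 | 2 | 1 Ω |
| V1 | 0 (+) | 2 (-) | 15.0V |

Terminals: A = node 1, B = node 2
R1 and R2 are in series across V1 (node 0 → node 1 → node 2), and the output A–B is taken across R2, so this is a voltage divider.
Series current: I = V1/(R1 + R2) = 15/(8200 + 1) = 15/8201 = 0.001829 A
V_R2 = I × R2 = V1 × R2/(R1 + R2) = 15 × 1/8201 = 0.001829 V

Final answer: 0.001829 V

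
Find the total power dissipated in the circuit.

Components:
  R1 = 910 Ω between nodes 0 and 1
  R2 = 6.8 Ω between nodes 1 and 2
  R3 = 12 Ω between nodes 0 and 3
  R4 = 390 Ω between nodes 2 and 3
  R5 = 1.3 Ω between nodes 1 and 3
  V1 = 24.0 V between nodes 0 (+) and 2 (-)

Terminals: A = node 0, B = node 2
Nodal analysis, taking node 2 as the 0 V reference.
Source V1 fixes V_0 = 24 V.
KCL at each unknown node (sum of currents leaving = 0; resistances in Ω):
  Node 1: (V_1 - 24)/910 + (V_1 - 0)/6.8 + (V_1 - V_3)/1.3 = 0
  Node 3: (V_3 - 24)/12 + (V_3 - 0)/390 + (V_3 - V_1)/1.3 = 0
Collecting terms (coefficients in siemens):
  0.9174·V_1 - 0.7692·V_3 = 0.02637
  0.8551·V_3 - 0.7692·V_1 = 2
Determinant D = (0.9174)(0.8551) - (-0.7692)(-0.7692) = 0.1928
V_1 = [(0.02637)(0.8551) - (-0.7692)(2)]/D = 8.098 V
V_3 = [(0.9174)(2) - (0.02637)(-0.7692)]/D = 9.623 V
Power in each resistor, P = (ΔV)²/R:
  P_R1 = (24 - 8.098)²/910 = 0.2779 W
  P_R2 = (8.098 - 0)²/6.8 = 9.643 W
  P_R3 = (24 - 9.623)²/12 = 17.22 W
  P_R4 = (0 - 9.623)²/390 = 0.2375 W
  P_R5 = (8.098 - 9.623)²/1.3 = 1.79 W
P_total = P_R1 + P_R2 + P_R3 + P_R4 + P_R5 = 29.17 W

Final answer: 29.17 W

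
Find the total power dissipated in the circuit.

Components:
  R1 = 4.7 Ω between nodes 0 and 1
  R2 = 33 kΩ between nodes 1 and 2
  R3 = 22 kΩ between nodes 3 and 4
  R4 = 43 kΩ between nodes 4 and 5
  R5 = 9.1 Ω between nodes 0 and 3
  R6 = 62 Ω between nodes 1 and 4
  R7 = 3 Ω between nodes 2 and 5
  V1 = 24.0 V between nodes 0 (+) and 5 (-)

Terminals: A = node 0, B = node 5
Nodal analysis, taking node 5 as the 0 V reference.
Source V1 fixes V_0 = 24 V.
KCL at each unknown node (sum of currents leaving = 0; resistances in Ω):
  Node 1: (V_1 - 24)/4.7 + (V_1 - V_2)/33000 + (V_1 - V_4)/62 = 0
  Node 2: (V_2 - V_1)/33000 + (V_2 - 0)/3 = 0
  Node 3: (V_3 - V_4)/22000 + (V_3 - 24)/9.1 = 0
  Node 4: (V_4 - V_3)/22000 + (V_4 - 0)/43000 + (V_4 - V_1)/62 = 0
Collecting terms (coefficients in siemens):
  0.2289·V_1 - 0.0000303·V_2 - 0.01613·V_4 = 5.106
  0.3334·V_2 - 0.0000303·V_1 = 0
  0.1099·V_3 - 0.00004545·V_4 = 2.637
  0.0162·V_4 - 0.01613·V_1 - 0.00004545·V_3 = 0
Solving these 4 simultaneous equations (Gaussian elimination) gives:
  V_1 = 23.99 V, V_2 = 0.002181 V, V_3 = 24 V, V_4 = 23.96 V
Power in each resistor, P = (ΔV)²/R:
  P_R1 = (24 - 23.99)²/4.7 = 0.000007729 W
  P_R2 = (23.99 - 0.002181)²/33000 = 0.01744 W
  P_R3 = (24 - 23.96)²/22000 = 0.00000007435 W
  P_R4 = (23.96 - 0)²/43000 = 0.01335 W
  P_R5 = (24 - 24)²/9.1 = 0.00000000003075 W
  P_R6 = (23.99 - 23.96)²/62 = 0.00001912 W
  P_R7 = (0.002181 - 0)²/3 = 0.000001586 W
P_total = P_R1 + P_R2 + P_R3 + P_R4 + P_R5 + P_R6 + P_R7 = 0.03082 W

Final answer: 0.03082 W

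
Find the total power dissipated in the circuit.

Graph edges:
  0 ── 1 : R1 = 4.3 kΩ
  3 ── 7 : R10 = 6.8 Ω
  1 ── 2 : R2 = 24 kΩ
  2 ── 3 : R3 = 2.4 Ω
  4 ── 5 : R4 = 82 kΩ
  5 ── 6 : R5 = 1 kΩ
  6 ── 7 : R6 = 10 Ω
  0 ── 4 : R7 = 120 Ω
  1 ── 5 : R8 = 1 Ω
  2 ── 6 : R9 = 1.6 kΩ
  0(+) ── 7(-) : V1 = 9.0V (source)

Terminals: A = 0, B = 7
Nodal analysis, taking node 7 as the 0 V reference.
Source V1 fixes V_0 = 9 V.
KCL at each unknown node (sum of currents leaving = 0; resistances in Ω):
  Node 1: (V_1 - 9)/4300 + (V_1 - V_2)/24000 + (V_1 - V_5)/1 = 0
  Node 2: (V_2 - V_1)/24000 + (V_2 - V_3)/2.4 + (V_2 - V_6)/1600 = 0
  Node 3: (V_3 - V_2)/2.4 + (V_3 - 0)/6.8 = 0
  Node 4: (V_4 - V_5)/82000 + (V_4 - 9)/120 = 0
  Node 5: (V_5 - V_4)/82000 + (V_5 - V_6)/1000 + (V_5 - V_1)/1 = 0
  Node 6: (V_6 - V_5)/1000 + (V_6 - 0)/10 + (V_6 - V_2)/1600 = 0
Collecting terms (coefficients in siemens):
  1·V_1 - 0.00004167·V_2 - 1·V_5 = 0.002093
  0.4173·V_2 - 0.00004167·V_1 - 0.4167·V_3 - 0.000625·V_6 = 0
  0.5637·V_3 - 0.4167·V_2 = 0
  0.008346·V_4 - 0.0000122·V_5 = 0.075
  1.001·V_5 - 1·V_1 - 0.0000122·V_4 - 0.001·V_6 = 0
  0.1016·V_6 - 0.000625·V_2 - 0.001·V_5 = 0
Solving these 6 simultaneous equations (Gaussian elimination) gives:
  V_1 = 1.727 V, V_2 = 0.0007549 V, V_3 = 0.000558 V, V_4 = 8.989 V
  V_5 = 1.725 V, V_6 = 0.01698 V
Power in each resistor, P = (ΔV)²/R:
  P_R1 = (9 - 1.727)²/4300 = 0.0123 W
  P_R2 = (1.727 - 0.0007549)²/24000 = 0.0001241 W
  P_R3 = (0.0007549 - 0.000558)²/2.4 = 0.00000001616 W
  P_R4 = (8.989 - 1.725)²/82000 = 0.0006435 W
  P_R5 = (1.725 - 0.01698)²/1000 = 0.002918 W
  P_R6 = (0.01698 - 0)²/10 = 0.00002883 W
  P_R7 = (9 - 8.989)²/120 = 0.0000009418 W
  P_R8 = (1.727 - 1.725)²/1 = 0.000002623 W
  P_R9 = (0.0007549 - 0.01698)²/1600 = 0.0000001645 W
  P_R10 = (0.000558 - 0)²/6.8 = 0.00000004579 W
P_total = P_R1 + P_R2 + P_R3 + P_R4 + P_R5 + P_R6 + P_R7 + P_R8 + P_R9 + P_R10 = 0.01602 W

Final answer: 0.01602 W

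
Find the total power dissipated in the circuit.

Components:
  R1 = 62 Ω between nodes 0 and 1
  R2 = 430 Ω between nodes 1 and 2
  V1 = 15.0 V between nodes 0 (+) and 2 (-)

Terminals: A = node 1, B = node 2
Nodal analysis, taking node 2 as the 0 V reference.
Source V1 fixes V_0 = 15 V.
KCL at each unknown node (sum of currents leaving = 0; resistances in Ω):
  Node 1: (V_1 - 15)/62 + (V_1 - 0)/430 = 0
Collecting terms: 0.01845 × V_1 = 0.2419  =>  V_1 = 13.11 V
Power in each resistor, P = (ΔV)²/R:
  P_R1 = (15 - 13.11)²/62 = 0.05763 W
  P_R2 = (13.11 - 0)²/430 = 0.3997 W
P_total = P_R1 + P_R2 = 0.4573 W

Final answer: 0.4573 W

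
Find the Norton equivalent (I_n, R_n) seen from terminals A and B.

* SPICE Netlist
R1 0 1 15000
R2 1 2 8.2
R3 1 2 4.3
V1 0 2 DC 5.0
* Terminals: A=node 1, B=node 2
Find the Thévenin equivalent first; then I_n = V_th/R_th and R_n = R_th.
Step 1 — V_th is the open-circuit voltage V_A - V_B (nothing connected across the terminals).
Nodal analysis, taking node 2 as the 0 V reference.
Source V1 fixes V_0 = 5 V.
KCL at each unknown node (sum of currents leaving = 0; resistances in Ω):
  Node 1: (V_1 - 5)/15000 + (V_1 - 0)/8.2 + (V_1 - 0)/4.3 = 0
Collecting terms: 0.3546 × V_1 = 0.0003333  =>  V_1 = 0.0009401 V
V_th = V_1 - V_2 = 0.0009401 - 0 = 0.0009401 V
Step 2 — R_th: zero the source — replace V1 by a short circuit (node 2 merges into node 0) — and find the resistance seen between A (node 1) and B (node 0).
Reduce the network between node 1 (A) and node 0 (B) by series/parallel combination:
  Rp1 = R1 ‖ R2 ‖ R3 (parallel, all between nodes 0 and 1) = 1/(1/15000 + 1/8.2 + 1/4.3) = 2.82 Ω
R_th = 2.82 Ω
I_n = V_th/R_th = 0.0009401/2.82 = 0.0003333 A, and R_n = R_th = 2.82 Ω

Final answer: I_n = 0.0003333 A, R_n = 2.82 Ω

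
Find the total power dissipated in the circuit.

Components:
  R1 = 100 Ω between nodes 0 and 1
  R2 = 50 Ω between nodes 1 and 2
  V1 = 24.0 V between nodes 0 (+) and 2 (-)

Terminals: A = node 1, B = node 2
Nodal analysis, taking node 2 as the 0 V reference.
Source V1 fixes V_0 = 24 V.
KCL at each unknown node (sum of currents leaving = 0; resistances in Ω):
  Node 1: (V_1 - 24)/100 + (V_1 - 0)/50 = 0
Collecting terms: 0.03 × V_1 = 0.24  =>  V_1 = 8 V
Power in each resistor, P = (ΔV)²/R:
  P_R1 = (24 - 8)²/100 = 2.56 W
  P_R2 = (8 - 0)²/50 = 1.28 W
P_total = P_R1 + P_R2 = 3.84 W

Final answer: 3.84 W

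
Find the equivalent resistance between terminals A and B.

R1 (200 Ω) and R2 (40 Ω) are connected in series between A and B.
Reduce the network between node 0 (A) and node 2 (B) by series/parallel combination:
  Rs1 = R1 + R2 (series, joined only at node 1) = 200 + 40 = 240 Ω
R_eq = 240 Ω

Final answer: 240 Ω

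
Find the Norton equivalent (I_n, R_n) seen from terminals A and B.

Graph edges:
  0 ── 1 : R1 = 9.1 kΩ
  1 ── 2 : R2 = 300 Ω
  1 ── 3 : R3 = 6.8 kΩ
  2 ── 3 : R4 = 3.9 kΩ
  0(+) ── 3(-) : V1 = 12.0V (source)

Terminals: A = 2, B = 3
Find the Thévenin equivalent first; then I_n = V_th/R_th and R_n = R_th.
Step 1 — V_th is the open-circuit voltage V_A - V_B (nothing connected across the terminals).
Nodal analysis, taking node 3 as the 0 V reference.
Source V1 fixes V_0 = 12 V.
KCL at each unknown node (sum of currents leaving = 0; resistances in Ω):
  Node 1: (V_1 - 12)/9100 + (V_1 - V_2)/300 + (V_1 - 0)/6800 = 0
  Node 2: (V_2 - V_1)/300 + (V_2 - 0)/3900 = 0
Collecting terms (coefficients in siemens):
  0.00359·V_1 - 0.003333·V_2 = 0.001319
  0.00359·V_2 - 0.003333·V_1 = 0
Determinant D = (0.00359)(0.00359) - (-0.003333)(-0.003333) = 0.000001777
V_1 = [(0.001319)(0.00359) - (-0.003333)(0)]/D = 2.664 V
V_2 = [(0.00359)(0) - (0.001319)(-0.003333)]/D = 2.473 V
V_th = V_2 - V_3 = 2.473 - 0 = 2.473 V
Step 2 — R_th: zero the source — replace V1 by a short circuit (node 3 merges into node 0) — and find the resistance seen between A (node 2) and B (node 0).
Reduce the network between node 2 (A) and node 0 (B) by series/parallel combination:
  Rp1 = R1 ‖ R3 (parallel, both between nodes 0 and 1) = 1/(1/9100 + 1/6800) = 3892 Ω
  Rs1 = R2 + Rp1 (series, joined only at node 1) = 300 + 3892 = 4192 Ω
  Rp2 = R4 ‖ Rs1 (parallel, both between nodes 0 and 2) = 1/(1/3900 + 1/4192) = 2020 Ω
R_th = 2.02 kΩ
I_n = V_th/R_th = 2.473/2020 = 0.001224 A, and R_n = R_th = 2.02 kΩ

Final answer: I_n = 0.001224 A, R_n = 2.02 kΩ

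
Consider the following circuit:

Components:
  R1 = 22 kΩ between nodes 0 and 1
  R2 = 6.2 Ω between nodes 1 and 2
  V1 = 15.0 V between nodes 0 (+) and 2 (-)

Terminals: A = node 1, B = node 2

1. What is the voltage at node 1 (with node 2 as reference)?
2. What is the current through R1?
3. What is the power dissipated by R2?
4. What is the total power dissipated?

Nodal analysis, taking node 2 as the 0 V reference.
Source V1 fixes V_0 = 15 V.
KCL at each unknown node (sum of currents leaving = 0; resistances in Ω):
  Node 1: (V_1 - 15)/22000 + (V_1 - 0)/6.2 = 0
Collecting terms: 0.1613 × V_1 = 0.0006818  =>  V_1 = 0.004226 V
Part 1:
  Read off the nodal solution: V_1 = 0.004226 V
Part 2:
  I_R1 = (V_0 - V_1)/R1 = (15 - 0.004226)/22000 = 0.0006816 A
  Magnitude: I_R1 = 0.0006816 A
Part 3:
  I_R2 = (V_1 - V_2)/R2 = (0.004226 - 0)/6.2 = 0.0006816 A
  P_R2 = I_R2² × R2 = (0.0006816)² × 6.2 = 0.000002881 W
Part 4:
  Power in each resistor, P = (ΔV)²/R:
    P_R1 = (15 - 0.004226)²/22000 = 0.01022 W
    P_R2 = (0.004226 - 0)²/6.2 = 0.000002881 W
  P_total = P_R1 + P_R2 = 0.01022 W

Final answers:
1. V_1 = 0.004226 V
2. I_R1 = 0.0006816 A
3. P_R2 = 2.881e-06 W
4. P_total = 0.01022 W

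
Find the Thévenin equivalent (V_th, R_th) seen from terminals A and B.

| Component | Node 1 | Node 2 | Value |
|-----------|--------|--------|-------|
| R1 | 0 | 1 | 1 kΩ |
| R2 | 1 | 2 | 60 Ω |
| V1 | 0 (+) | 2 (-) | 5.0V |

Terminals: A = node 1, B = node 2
Step 1 — V_th is the open-circuit voltage V_A - V_B (nothing connected across the terminals).
Nodal analysis, taking node 2 as the 0 V reference.
Source V1 fixes V_0 = 5 V.
KCL at each unknown node (sum of currents leaving = 0; resistances in Ω):
  Node 1: (V_1 - 5)/1000 + (V_1 - 0)/60 = 0
Collecting terms: 0.01767 × V_1 = 0.005  =>  V_1 = 0.283 V
V_th = V_1 - V_2 = 0.283 - 0 = 0.283 V
Step 2 — R_th: zero the source — replace V1 by a short circuit (node 2 merges into node 0) — and find the resistance seen between A (node 1) and B (node 0).
Reduce the network between node 1 (A) and node 0 (B) by series/parallel combination:
  Rp1 = R1 ‖ R2 (parallel, both between nodes 0 and 1) = 1/(1/1000 + 1/60) = 56.6 Ω
R_th = 56.6 Ω

Final answer: V_th = 0.283 V, R_th = 56.6 Ω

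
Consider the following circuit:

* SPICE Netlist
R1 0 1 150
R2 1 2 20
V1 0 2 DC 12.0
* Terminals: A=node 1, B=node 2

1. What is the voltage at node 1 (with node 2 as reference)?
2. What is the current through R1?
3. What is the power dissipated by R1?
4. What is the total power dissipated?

Nodal analysis, taking node 2 as the 0 V reference.
Source V1 fixes V_0 = 12 V.
KCL at each unknown node (sum of currents leaving = 0; resistances in Ω):
  Node 1: (V_1 - 12)/150 + (V_1 - 0)/20 = 0
Collecting terms: 0.05667 × V_1 = 0.08  =>  V_1 = 1.412 V
Part 1:
  Read off the nodal solution: V_1 = 1.412 V
Part 2:
  I_R1 = (V_0 - V_1)/R1 = (12 - 1.412)/150 = 0.07059 A
  Magnitude: I_R1 = 0.07059 A
Part 3:
  I_R1 = (V_0 - V_1)/R1 = (12 - 1.412)/150 = 0.07059 A
  P_R1 = I_R1² × R1 = (0.07059)² × 150 = 0.7474 W
Part 4:
  Power in each resistor, P = (ΔV)²/R:
    P_R1 = (12 - 1.412)²/150 = 0.7474 W
    P_R2 = (1.412 - 0)²/20 = 0.09965 W
  P_total = P_R1 + P_R2 = 0.8471 W

Final answers:
1. V_1 = 1.412 V
2. I_R1 = 0.07059 A
3. P_R1 = 0.7474 W
4. P_total = 0.8471 W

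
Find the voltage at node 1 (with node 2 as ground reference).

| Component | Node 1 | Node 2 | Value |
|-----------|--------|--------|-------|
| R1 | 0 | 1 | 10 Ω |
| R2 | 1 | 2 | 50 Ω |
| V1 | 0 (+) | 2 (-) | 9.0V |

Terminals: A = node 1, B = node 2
Nodal analysis, taking node 2 as the 0 V reference.
Source V1 fixes V_0 = 9 V.
KCL at each unknown node (sum of currents leaving = 0; resistances in Ω):
  Node 1: (V_1 - 9)/10 + (V_1 - 0)/50 = 0
Collecting terms: 0.12 × V_1 = 0.9  =>  V_1 = 7.5 V
The requested potential is V_1 = 7.5 V.

Final answer: V_1 = 7.5 V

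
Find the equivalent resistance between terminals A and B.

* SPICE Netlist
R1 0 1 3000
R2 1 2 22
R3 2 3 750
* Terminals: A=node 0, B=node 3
Reduce the network between node 0 (A) and node 3 (B) by series/parallel combination:
  Rs1 = R1 + R2 (series, joined only at node 1) = 3000 + 22 = 3022 Ω
  Rs2 = R3 + Rs1 (series, joined only at node 2) = 750 + 3022 = 3772 Ω
R_eq = 3.772 kΩ

Final answer: 3.772 kΩ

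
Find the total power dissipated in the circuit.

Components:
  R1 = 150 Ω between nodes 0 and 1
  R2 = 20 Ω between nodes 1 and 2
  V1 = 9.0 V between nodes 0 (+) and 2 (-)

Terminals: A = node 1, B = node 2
Nodal analysis, taking node 2 as the 0 V reference.
Source V1 fixes V_0 = 9 V.
KCL at each unknown node (sum of currents leaving = 0; resistances in Ω):
  Node 1: (V_1 - 9)/150 + (V_1 - 0)/20 = 0
Collecting terms: 0.05667 × V_1 = 0.06  =>  V_1 = 1.059 V
Power in each resistor, P = (ΔV)²/R:
  P_R1 = (9 - 1.059)²/150 = 0.4204 W
  P_R2 = (1.059 - 0)²/20 = 0.05606 W
P_total = P_R1 + P_R2 = 0.4765 W

Final answer: 0.4765 W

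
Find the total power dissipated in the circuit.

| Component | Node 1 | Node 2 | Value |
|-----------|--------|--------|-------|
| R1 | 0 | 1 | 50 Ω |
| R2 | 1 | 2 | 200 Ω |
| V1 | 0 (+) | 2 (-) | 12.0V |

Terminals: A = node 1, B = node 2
Nodal analysis, taking node 2 as the 0 V reference.
Source V1 fixes V_0 = 12 V.
KCL at each unknown node (sum of currents leaving = 0; resistances in Ω):
  Node 1: (V_1 - 12)/50 + (V_1 - 0)/200 = 0
Collecting terms: 0.025 × V_1 = 0.24  =>  V_1 = 9.6 V
Power in each resistor, P = (ΔV)²/R:
  P_R1 = (12 - 9.6)²/50 = 0.1152 W
  P_R2 = (9.6 - 0)²/200 = 0.4608 W
P_total = P_R1 + P_R2 = 0.576 W

Final answer: 0.576 W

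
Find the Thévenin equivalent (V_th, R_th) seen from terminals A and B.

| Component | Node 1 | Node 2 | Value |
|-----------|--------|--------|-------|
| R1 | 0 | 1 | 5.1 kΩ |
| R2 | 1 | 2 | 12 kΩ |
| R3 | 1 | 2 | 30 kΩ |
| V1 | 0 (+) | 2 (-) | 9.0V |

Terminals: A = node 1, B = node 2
Step 1 — V_th is the open-circuit voltage V_A - V_B (nothing connected across the terminals).
Nodal analysis, taking node 2 as the 0 V reference.
Source V1 fixes V_0 = 9 V.
KCL at each unknown node (sum of currents leaving = 0; resistances in Ω):
  Node 1: (V_1 - 9)/5100 + (V_1 - 0)/12000 + (V_1 - 0)/30000 = 0
Collecting terms: 0.0003127 × V_1 = 0.001765  =>  V_1 = 5.643 V
V_th = V_1 - V_2 = 5.643 - 0 = 5.643 V
Step 2 — R_th: zero the source — replace V1 by a short circuit (node 2 merges into node 0) — and find the resistance seen between A (node 1) and B (node 0).
Reduce the network between node 1 (A) and node 0 (B) by series/parallel combination:
  Rp1 = R1 ‖ R2 ‖ R3 (parallel, all between nodes 0 and 1) = 1/(1/5100 + 1/12000 + 1/30000) = 3197 Ω
R_th = 3.197 kΩ

Final answer: V_th = 5.643 V, R_th = 3.197 kΩ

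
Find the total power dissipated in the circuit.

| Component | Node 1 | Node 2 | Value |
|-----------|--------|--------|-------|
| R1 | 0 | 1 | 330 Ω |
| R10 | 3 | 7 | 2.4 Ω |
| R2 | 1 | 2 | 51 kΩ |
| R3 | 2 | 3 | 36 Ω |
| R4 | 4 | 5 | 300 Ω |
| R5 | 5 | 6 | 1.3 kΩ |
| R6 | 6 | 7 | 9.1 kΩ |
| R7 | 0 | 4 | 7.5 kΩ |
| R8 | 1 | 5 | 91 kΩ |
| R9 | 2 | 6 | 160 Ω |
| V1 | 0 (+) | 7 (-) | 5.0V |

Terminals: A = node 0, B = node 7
Nodal analysis, taking node 7 as the 0 V reference.
Source V1 fixes V_0 = 5 V.
KCL at each unknown node (sum of currents leaving = 0; resistances in Ω):
  Node 1: (V_1 - 5)/330 + (V_1 - V_2)/51000 + (V_1 - V_5)/91000 = 0
  Node 2: (V_2 - V_1)/51000 + (V_2 - V_3)/36 + (V_2 - V_6)/160 = 0
  Node 3: (V_3 - V_2)/36 + (V_3 - 0)/2.4 = 0
  Node 4: (V_4 - V_5)/300 + (V_4 - 5)/7500 = 0
  Node 5: (V_5 - V_4)/300 + (V_5 - V_6)/1300 + (V_5 - V_1)/91000 = 0
  Node 6: (V_6 - V_5)/1300 + (V_6 - 0)/9100 + (V_6 - V_2)/160 = 0
Collecting terms (coefficients in siemens):
  0.003061·V_1 - 0.00001961·V_2 - 0.00001099·V_5 = 0.01515
  0.03405·V_2 - 0.00001961·V_1 - 0.02778·V_3 - 0.00625·V_6 = 0
  0.4444·V_3 - 0.02778·V_2 = 0
  0.003467·V_4 - 0.003333·V_5 = 0.0006667
  0.004114·V_5 - 0.00001099·V_1 - 0.003333·V_4 - 0.0007692·V_6 = 0
  0.007129·V_6 - 0.00625·V_2 - 0.0007692·V_5 = 0
Solving these 6 simultaneous equations (Gaussian elimination) gives:
  V_1 = 4.953 V, V_2 = 0.02532 V, V_3 = 0.001582 V, V_4 = 1.022 V
  V_5 = 0.8632 V, V_6 = 0.1153 V
Power in each resistor, P = (ΔV)²/R:
  P_R1 = (5 - 4.953)²/330 = 0.000006614 W
  P_R2 = (4.953 - 0.02532)²/51000 = 0.0004762 W
  P_R3 = (0.02532 - 0.001582)²/36 = 0.00001565 W
  P_R4 = (1.022 - 0.8632)²/300 = 0.00008438 W
  P_R5 = (0.8632 - 0.1153)²/1300 = 0.0004303 W
  P_R6 = (0.1153 - 0)²/9100 = 0.000001462 W
  P_R7 = (5 - 1.022)²/7500 = 0.00211 W
  P_R8 = (4.953 - 0.8632)²/91000 = 0.0001838 W
  P_R9 = (0.02532 - 0.1153)²/160 = 0.00005065 W
  P_R10 = (0.001582 - 0)²/2.4 = 0.000001043 W
P_total = P_R1 + P_R2 + P_R3 + P_R4 + P_R5 + P_R6 + P_R7 + P_R8 + P_R9 + P_R10 = 0.00336 W

Final answer: 0.00336 W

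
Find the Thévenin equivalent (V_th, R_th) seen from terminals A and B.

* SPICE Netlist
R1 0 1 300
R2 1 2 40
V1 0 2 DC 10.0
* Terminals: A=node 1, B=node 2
Step 1 — V_th is the open-circuit voltage V_A - V_B (nothing connected across the terminals).
Nodal analysis, taking node 2 as the 0 V reference.
Source V1 fixes V_0 = 10 V.
KCL at each unknown node (sum of currents leaving = 0; resistances in Ω):
  Node 1: (V_1 - 10)/300 + (V_1 - 0)/40 = 0
Collecting terms: 0.02833 × V_1 = 0.03333  =>  V_1 = 1.176 V
V_th = V_1 - V_2 = 1.176 - 0 = 1.176 V
Step 2 — R_th: zero the source — replace V1 by a short circuit (node 2 merges into node 0) — and find the resistance seen between A (node 1) and B (node 0).
Reduce the network between node 1 (A) and node 0 (B) by series/parallel combination:
  Rp1 = R1 ‖ R2 (parallel, both between nodes 0 and 1) = 1/(1/300 + 1/40) = 35.29 Ω
R_th = 35.29 Ω

Final answer: V_th = 1.176 V, R_th = 35.29 Ω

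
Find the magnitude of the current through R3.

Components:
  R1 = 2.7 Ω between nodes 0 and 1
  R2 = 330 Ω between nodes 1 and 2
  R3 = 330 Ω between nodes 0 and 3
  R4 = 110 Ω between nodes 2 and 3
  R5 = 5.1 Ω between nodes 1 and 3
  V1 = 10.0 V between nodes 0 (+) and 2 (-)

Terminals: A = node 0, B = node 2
Nodal analysis, taking node 2 as the 0 V reference.
Source V1 fixes V_0 = 10 V.
KCL at each unknown node (sum of currents leaving = 0; resistances in Ω):
  Node 1: (V_1 - 10)/2.7 + (V_1 - 0)/330 + (V_1 - V_3)/5.1 = 0
  Node 3: (V_3 - 10)/330 + (V_3 - 0)/110 + (V_3 - V_1)/5.1 = 0
Collecting terms (coefficients in siemens):
  0.5695·V_1 - 0.1961·V_3 = 3.704
  0.2082·V_3 - 0.1961·V_1 = 0.0303
Determinant D = (0.5695)(0.2082) - (-0.1961)(-0.1961) = 0.08012
V_1 = [(3.704)(0.2082) - (-0.1961)(0.0303)]/D = 9.699 V
V_3 = [(0.5695)(0.0303) - (3.704)(-0.1961)]/D = 9.28 V
I_R3 = (V_0 - V_3)/R3 = (10 - 9.28)/330 = 0.002183 A
|I_R3| = 0.002183 A

Final answer: |I_R3| = 0.002183 A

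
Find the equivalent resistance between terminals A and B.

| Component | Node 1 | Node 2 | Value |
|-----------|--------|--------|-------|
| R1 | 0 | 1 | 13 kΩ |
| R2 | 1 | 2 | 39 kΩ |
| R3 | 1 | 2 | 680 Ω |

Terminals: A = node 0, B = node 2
Reduce the network between node 0 (A) and node 2 (B) by series/parallel combination:
  Rp1 = R2 ‖ R3 (parallel, both between nodes 1 and 2) = 1/(1/39000 + 1/680) = 668.3 Ω
  Rs1 = R1 + Rp1 (series, joined only at node 1) = 13000 + 668.3 = 13670 Ω
R_eq = 13.67 kΩ

Final answer: 13.67 kΩ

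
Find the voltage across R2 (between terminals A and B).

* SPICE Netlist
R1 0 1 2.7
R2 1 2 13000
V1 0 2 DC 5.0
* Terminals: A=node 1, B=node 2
R1 and R2 are in series across V1 (node 0 → node 1 → node 2), and the output A–B is taken across R2, so this is a voltage divider.
Series current: I = V1/(R1 + R2) = 5/(2.7 + 13000) = 5/13000 = 0.0003845 A
V_R2 = I × R2 = V1 × R2/(R1 + R2) = 5 × 13000/13000 = 4.999 V

Final answer: 4.999 V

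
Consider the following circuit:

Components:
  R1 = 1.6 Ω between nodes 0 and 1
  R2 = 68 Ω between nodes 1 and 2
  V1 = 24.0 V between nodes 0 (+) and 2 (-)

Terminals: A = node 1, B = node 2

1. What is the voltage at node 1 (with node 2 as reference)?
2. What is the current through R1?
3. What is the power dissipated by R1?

Nodal analysis, taking node 2 as the 0 V reference.
Source V1 fixes V_0 = 24 V.
KCL at each unknown node (sum of currents leaving = 0; resistances in Ω):
  Node 1: (V_1 - 24)/1.6 + (V_1 - 0)/68 = 0
Collecting terms: 0.6397 × V_1 = 15  =>  V_1 = 23.45 V
Part 1:
  Read off the nodal solution: V_1 = 23.45 V
Part 2:
  I_R1 = (V_0 - V_1)/R1 = (24 - 23.45)/1.6 = 0.3448 A
  Magnitude: I_R1 = 0.3448 A
Part 3:
  I_R1 = (V_0 - V_1)/R1 = (24 - 23.45)/1.6 = 0.3448 A
  P_R1 = I_R1² × R1 = (0.3448)² × 1.6 = 0.1902 W

Final answers:
1. V_1 = 23.45 V
2. I_R1 = 0.3448 A
3. P_R1 = 0.1902 W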